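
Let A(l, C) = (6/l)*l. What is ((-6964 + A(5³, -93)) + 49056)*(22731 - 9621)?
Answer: 551904780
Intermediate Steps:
A(l, C) = 6
((-6964 + A(5³, -93)) + 49056)*(22731 - 9621) = ((-6964 + 6) + 49056)*(22731 - 9621) = (-6958 + 49056)*13110 = 42098*13110 = 551904780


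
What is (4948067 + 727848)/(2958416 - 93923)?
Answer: 5675915/2864493 ≈ 1.9815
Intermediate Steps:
(4948067 + 727848)/(2958416 - 93923) = 5675915/2864493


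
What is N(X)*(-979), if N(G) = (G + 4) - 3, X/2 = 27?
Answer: -53845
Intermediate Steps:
X = 54 (X = 2*27 = 54)
N(G) = 1 + G (N(G) = (4 + G) - 3 = 1 + G)
N(X)*(-979) = (1 + 54)*(-979) = 55*(-979) = -53845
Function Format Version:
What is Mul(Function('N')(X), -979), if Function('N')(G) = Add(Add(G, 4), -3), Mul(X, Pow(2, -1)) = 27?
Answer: -53845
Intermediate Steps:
X = 54 (X = Mul(2, 27) = 54)
Function('N')(G) = Add(1, G) (Function('N')(G) = Add(Add(4, G), -3) = Add(1, G))
Mul(Function('N')(X), -979) = Mul(Add(1, 54), -979) = Mul(55, -979) = -53845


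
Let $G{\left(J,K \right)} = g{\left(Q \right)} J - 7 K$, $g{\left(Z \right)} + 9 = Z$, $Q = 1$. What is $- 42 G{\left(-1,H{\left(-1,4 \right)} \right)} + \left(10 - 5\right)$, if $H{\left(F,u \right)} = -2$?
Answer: $-919$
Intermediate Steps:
$g{\left(Z \right)} = -9 + Z$
$G{\left(J,K \right)} = - 8 J - 7 K$ ($G{\left(J,K \right)} = \left(-9 + 1\right) J - 7 K = - 8 J - 7 K$)
$- 42 G{\left(-1,H{\left(-1,4 \right)} \right)} + \left(10 - 5\right) = - 42 \left(\left(-8\right) \left(-1\right) - -14\right) + \left(10 - 5\right) = - 42 \left(8 + 14\right) + \left(10 - 5\right) = \left(-42\right) 22 + 5 = -924 + 5 = -919$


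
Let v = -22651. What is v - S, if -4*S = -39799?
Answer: -130403/4 ≈ -32601.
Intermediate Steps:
S = 39799/4 (S = -1/4*(-39799) = 39799/4 ≈ 9949.8)
v - S = -22651 - 1*39799/4 = -22651 - 39799/4 = -130403/4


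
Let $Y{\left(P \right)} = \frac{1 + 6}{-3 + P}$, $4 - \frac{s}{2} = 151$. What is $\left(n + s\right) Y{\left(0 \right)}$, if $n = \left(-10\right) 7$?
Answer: $\frac{2548}{3} \approx 849.33$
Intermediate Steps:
$n = -70$
$s = -294$ ($s = 8 - 302 = -294$)
$Y{\left(P \right)} = \frac{7}{-3 + P}$
$\left(n + s\right) Y{\left(0 \right)} = \left(-70 - 294\right) \frac{7}{-3 + 0} = - 364 \frac{7}{-3} = - 364 \cdot 7 \left(- \frac{1}{3}\right) = \left(-364\right) \left(- \frac{7}{3}\right) = \frac{2548}{3}$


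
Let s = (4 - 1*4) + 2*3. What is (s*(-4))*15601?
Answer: -374424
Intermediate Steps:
s = 6 (s = (4 - 4) + 6 = 0 + 6 = 6)
(s*(-4))*15601 = (6*(-4))*15601 = -24*15601 = -374424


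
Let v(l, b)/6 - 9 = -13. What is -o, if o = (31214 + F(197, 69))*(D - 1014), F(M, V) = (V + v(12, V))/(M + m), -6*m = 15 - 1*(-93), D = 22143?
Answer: -118055139279/179 ≈ -6.5953e+8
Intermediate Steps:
v(l, b) = -24 (v(l, b) = 54 + 6*(-13) = 54 - 78 = -24)
m = -18 (m = -(15 - 1*(-93))/6 = -(15 + 93)/6 = -1/6*108 = -18)
F(M, V) = (-24 + V)/(-18 + M) (F(M, V) = (V - 24)/(M - 18) = (-24 + V)/(-18 + M))
o = 118055139279/179 (o = (31214 + (-24 + 69)/(-18 + 197))*(22143 - 1014) = (31214 + 45/179)*21129 = (5587351/179)*21129 = 118055139279/179 ≈ 6.5953e+8)
-o = -1*118055139279/179 = -118055139279/179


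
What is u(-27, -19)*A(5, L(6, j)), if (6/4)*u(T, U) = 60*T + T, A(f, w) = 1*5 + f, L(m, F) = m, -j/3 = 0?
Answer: -10980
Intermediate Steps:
j = 0 (j = -3*0 = 0)
A(f, w) = 5 + f
u(T, U) = 122*T/3 (u(T, U) = 2*(60*T + T)/3 = 2*(61*T)/3 = 122*T/3)
u(-27, -19)*A(5, L(6, j)) = ((122/3)*(-27))*(5 + 5) = -1098*10 = -10980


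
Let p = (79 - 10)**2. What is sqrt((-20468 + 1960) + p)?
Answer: I*sqrt(13747) ≈ 117.25*I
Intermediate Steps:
p = 4761 (p = 69**2 = 4761)
sqrt((-20468 + 1960) + p) = sqrt((-20468 + 1960) + 4761) = sqrt(-18508 + 4761) = sqrt(-13747) = I*sqrt(13747)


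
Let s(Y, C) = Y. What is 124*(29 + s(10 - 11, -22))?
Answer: 3472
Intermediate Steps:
124*(29 + s(10 - 11, -22)) = 124*(29 + (10 - 11)) = 124*(29 - 1) = 124*28 = 3472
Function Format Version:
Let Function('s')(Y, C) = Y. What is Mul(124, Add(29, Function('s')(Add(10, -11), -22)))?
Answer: 3472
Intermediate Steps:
Mul(124, Add(29, Function('s')(Add(10, -11), -22))) = Mul(124, Add(29, Add(10, -11))) = Mul(124, Add(29, -1)) = Mul(124, 28) = 3472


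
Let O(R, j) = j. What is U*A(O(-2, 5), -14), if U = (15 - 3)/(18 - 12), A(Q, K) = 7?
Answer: 14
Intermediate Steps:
U = 2 (U = 12/6 = 12*(⅙) = 2)
U*A(O(-2, 5), -14) = 2*7 = 14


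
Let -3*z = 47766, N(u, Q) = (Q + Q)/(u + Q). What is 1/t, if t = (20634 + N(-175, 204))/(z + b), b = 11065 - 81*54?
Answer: -89233/199598 ≈ -0.44706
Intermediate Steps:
N(u, Q) = 2*Q/(Q + u) (N(u, Q) = (2*Q)/(Q + u) = 2*Q/(Q + u))
z = -15922 (z = -⅓*47766 = -15922)
b = 6691 (b = 11065 - 4374 = 6691)
t = -199598/89233 (t = (20634 + 2*204/(204 - 175))/(-15922 + 6691) = (20634 + 2*204/29)/(-9231) = (20634 + 2*204*(1/29))*(-1/9231) = (20634 + 408/29)*(-1/9231) = (598794/29)*(-1/9231) = -199598/89233 ≈ -2.2368)
1/t = 1/(-199598/89233) = -89233/199598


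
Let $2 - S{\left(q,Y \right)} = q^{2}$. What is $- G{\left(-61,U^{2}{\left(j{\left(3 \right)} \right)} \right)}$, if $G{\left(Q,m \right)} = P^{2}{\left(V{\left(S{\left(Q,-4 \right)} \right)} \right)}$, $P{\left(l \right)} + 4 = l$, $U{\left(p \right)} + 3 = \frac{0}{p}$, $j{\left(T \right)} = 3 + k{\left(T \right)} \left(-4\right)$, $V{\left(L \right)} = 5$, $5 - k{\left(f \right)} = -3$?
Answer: $-1$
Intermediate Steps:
$k{\left(f \right)} = 8$ ($k{\left(f \right)} = 5 - -3 = 5 + 3 = 8$)
$S{\left(q,Y \right)} = 2 - q^{2}$
$j{\left(T \right)} = -29$ ($j{\left(T \right)} = 3 + 8 \left(-4\right) = 3 - 32 = -29$)
$U{\left(p \right)} = -3$ ($U{\left(p \right)} = -3 + \frac{0}{p} = -3 + 0 = -3$)
$P{\left(l \right)} = -4 + l$
$G{\left(Q,m \right)} = 1$ ($G{\left(Q,m \right)} = \left(-4 + 5\right)^{2} = 1^{2} = 1$)
$- G{\left(-61,U^{2}{\left(j{\left(3 \right)} \right)} \right)} = \left(-1\right) 1 = -1$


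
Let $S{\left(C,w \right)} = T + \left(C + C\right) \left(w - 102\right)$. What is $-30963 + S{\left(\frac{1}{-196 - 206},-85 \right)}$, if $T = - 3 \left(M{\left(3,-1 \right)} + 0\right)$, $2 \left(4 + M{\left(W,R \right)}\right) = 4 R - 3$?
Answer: $- \frac{12437707}{402} \approx -30940.0$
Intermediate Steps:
$M{\left(W,R \right)} = - \frac{11}{2} + 2 R$ ($M{\left(W,R \right)} = -4 + \frac{4 R - 3}{2} = -4 + \frac{-3 + 4 R}{2} = -4 + \left(- \frac{3}{2} + 2 R\right) = - \frac{11}{2} + 2 R$)
$T = \frac{45}{2}$ ($T = - 3 \left(\left(- \frac{11}{2} + 2 \left(-1\right)\right) + 0\right) = - 3 \left(\left(- \frac{11}{2} - 2\right) + 0\right) = - 3 \left(- \frac{15}{2} + 0\right) = \left(-3\right) \left(- \frac{15}{2}\right) = \frac{45}{2} \approx 22.5$)
$S{\left(C,w \right)} = \frac{45}{2} + 2 C \left(-102 + w\right)$ ($S{\left(C,w \right)} = \frac{45}{2} + \left(C + C\right) \left(w - 102\right) = \frac{45}{2} + 2 C \left(-102 + w\right)$)
$-30963 + S{\left(\frac{1}{-196 - 206},-85 \right)} = -30963 + \left(\frac{45}{2} - \frac{204}{-196 - 206} + 2 \frac{1}{-196 - 206} \left(-85\right)\right) = -30963 + \left(\frac{45}{2} - \frac{204}{-402} + 2 \frac{1}{-402} \left(-85\right)\right) = -30963 + \left(\frac{45}{2} - - \frac{34}{67} + 2 \left(- \frac{1}{402}\right) \left(-85\right)\right) = -30963 + \left(\frac{45}{2} + \frac{34}{67} + \frac{85}{201}\right) = -30963 + \frac{9419}{402} = - \frac{12437707}{402}$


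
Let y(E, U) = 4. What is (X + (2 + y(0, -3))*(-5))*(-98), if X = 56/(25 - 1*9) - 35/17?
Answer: 47579/17 ≈ 2798.8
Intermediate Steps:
X = 49/34 (X = 56/(25 - 9) - 35*1/17 = 56/16 - 35/17 = 56*(1/16) - 35/17 = 7/2 - 35/17 = 49/34 ≈ 1.4412)
(X + (2 + y(0, -3))*(-5))*(-98) = (49/34 + (2 + 4)*(-5))*(-98) = (49/34 + 6*(-5))*(-98) = (49/34 - 30)*(-98) = -971/34*(-98) = 47579/17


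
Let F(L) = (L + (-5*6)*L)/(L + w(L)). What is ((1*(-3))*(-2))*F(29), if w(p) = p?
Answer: -87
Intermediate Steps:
F(L) = -29/2 (F(L) = (L + (-5*6)*L)/(L + L) = (L - 30*L)/((2*L)) = (-29*L)*(1/(2*L)) = -29/2)
((1*(-3))*(-2))*F(29) = ((1*(-3))*(-2))*(-29/2) = -3*(-2)*(-29/2) = 6*(-29/2) = -87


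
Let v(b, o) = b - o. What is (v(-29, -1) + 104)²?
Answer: 5776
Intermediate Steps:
(v(-29, -1) + 104)² = ((-29 - 1*(-1)) + 104)² = ((-29 + 1) + 104)² = (-28 + 104)² = 76² = 5776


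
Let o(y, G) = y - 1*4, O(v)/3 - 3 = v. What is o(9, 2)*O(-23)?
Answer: -300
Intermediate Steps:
O(v) = 9 + 3*v
o(y, G) = -4 + y (o(y, G) = y - 4 = -4 + y)
o(9, 2)*O(-23) = (-4 + 9)*(9 + 3*(-23)) = 5*(9 - 69) = 5*(-60) = -300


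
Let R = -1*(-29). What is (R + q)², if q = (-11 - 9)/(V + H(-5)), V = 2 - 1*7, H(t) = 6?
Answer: 81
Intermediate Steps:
R = 29
V = -5 (V = 2 - 7 = -5)
q = -20 (q = (-11 - 9)/(-5 + 6) = -20/1 = -20*1 = -20)
(R + q)² = (29 - 20)² = 9² = 81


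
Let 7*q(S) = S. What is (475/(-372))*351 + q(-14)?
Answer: -55823/124 ≈ -450.19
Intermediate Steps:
q(S) = S/7
(475/(-372))*351 + q(-14) = (475/(-372))*351 + (1/7)*(-14) = (475*(-1/372))*351 - 2 = -475/372*351 - 2 = -55575/124 - 2 = -55823/124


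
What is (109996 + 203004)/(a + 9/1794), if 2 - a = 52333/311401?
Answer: 11657234154800/68414933 ≈ 1.7039e+5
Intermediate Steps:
a = 570469/311401 (a = 2 - 52333/311401 = 570469/311401 ≈ 1.8319)
(109996 + 203004)/(a + 9/1794) = (109996 + 203004)/(570469/311401 + 9/1794) = 313000/(570469/311401 + 9*(1/1794)) = 313000/(570469/311401 + 3/598) = 313000/(342074665/186217798) = 313000*(186217798/342074665) = 11657234154800/68414933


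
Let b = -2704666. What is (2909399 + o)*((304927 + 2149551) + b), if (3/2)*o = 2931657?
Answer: -1216873651356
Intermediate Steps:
o = 1954438 (o = (2/3)*2931657 = 1954438)
(2909399 + o)*((304927 + 2149551) + b) = (2909399 + 1954438)*((304927 + 2149551) - 2704666) = 4863837*(2454478 - 2704666) = 4863837*(-250188) = -1216873651356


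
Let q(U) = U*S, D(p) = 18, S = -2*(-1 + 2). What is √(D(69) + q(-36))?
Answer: 3*√10 ≈ 9.4868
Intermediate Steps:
S = -2 (S = -2*1 = -2)
q(U) = -2*U (q(U) = U*(-2) = -2*U)
√(D(69) + q(-36)) = √(18 - 2*(-36)) = √(18 + 72) = √90 = 3*√10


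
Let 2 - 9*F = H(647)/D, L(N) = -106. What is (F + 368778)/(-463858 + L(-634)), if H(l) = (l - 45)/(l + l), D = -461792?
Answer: -110183344819333/138622896676736 ≈ -0.79484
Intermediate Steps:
H(l) = (-45 + l)/(2*l) (H(l) = (-45 + l)/((2*l)) = (-45 + l)*(1/(2*l)) = (-45 + l)/(2*l))
F = 66395461/298779424 (F = 2/9 - (½)*(-45 + 647)/647/(9*(-461792)) = 2/9 - (½)*(1/647)*602*(-1)/(9*461792) = 2/9 - 301*(-1)/(5823*461792) = 2/9 - ⅑*(-301/298779424) = 2/9 + 301/2689014816 = 66395461/298779424 ≈ 0.22222)
(F + 368778)/(-463858 + L(-634)) = (66395461/298779424 + 368778)/(-463858 - 106) = (110183344819333/298779424)/(-463964) = (110183344819333/298779424)*(-1/463964) = -110183344819333/138622896676736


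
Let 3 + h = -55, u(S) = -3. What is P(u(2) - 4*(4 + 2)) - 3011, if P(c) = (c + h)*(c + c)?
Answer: 1579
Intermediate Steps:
h = -58 (h = -3 - 55 = -58)
P(c) = 2*c*(-58 + c) (P(c) = (c - 58)*(c + c) = (-58 + c)*(2*c) = 2*c*(-58 + c))
P(u(2) - 4*(4 + 2)) - 3011 = 2*(-3 - 4*(4 + 2))*(-58 + (-3 - 4*(4 + 2))) - 3011 = 2*(-3 - 4*6)*(-58 + (-3 - 4*6)) - 3011 = 2*(-3 - 24)*(-58 + (-3 - 24)) - 3011 = 2*(-27)*(-58 - 27) - 3011 = 2*(-27)*(-85) - 3011 = 4590 - 3011 = 1579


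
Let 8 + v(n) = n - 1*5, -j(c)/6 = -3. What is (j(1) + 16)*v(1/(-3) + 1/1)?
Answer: -1258/3 ≈ -419.33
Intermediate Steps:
j(c) = 18 (j(c) = -6*(-3) = 18)
v(n) = -13 + n (v(n) = -8 + (n - 1*5) = -8 + (n - 5) = -8 + (-5 + n) = -13 + n)
(j(1) + 16)*v(1/(-3) + 1/1) = (18 + 16)*(-13 + (1/(-3) + 1/1)) = 34*(-13 + (1*(-1/3) + 1*1)) = 34*(-13 + (-1/3 + 1)) = 34*(-13 + 2/3) = 34*(-37/3) = -1258/3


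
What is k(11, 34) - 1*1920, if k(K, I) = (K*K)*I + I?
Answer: 2228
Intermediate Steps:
k(K, I) = I + I*K² (k(K, I) = K²*I + I = I*K² + I = I + I*K²)
k(11, 34) - 1*1920 = 34*(1 + 11²) - 1*1920 = 34*(1 + 121) - 1920 = 34*122 - 1920 = 4148 - 1920 = 2228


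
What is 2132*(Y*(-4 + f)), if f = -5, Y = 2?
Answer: -38376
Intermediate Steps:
2132*(Y*(-4 + f)) = 2132*(2*(-4 - 5)) = 2132*(2*(-9)) = 2132*(-18) = -38376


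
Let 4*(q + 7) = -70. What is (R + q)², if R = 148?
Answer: 61009/4 ≈ 15252.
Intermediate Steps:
q = -49/2 (q = -7 + (¼)*(-70) = -7 - 35/2 = -49/2 ≈ -24.500)
(R + q)² = (148 - 49/2)² = (247/2)² = 61009/4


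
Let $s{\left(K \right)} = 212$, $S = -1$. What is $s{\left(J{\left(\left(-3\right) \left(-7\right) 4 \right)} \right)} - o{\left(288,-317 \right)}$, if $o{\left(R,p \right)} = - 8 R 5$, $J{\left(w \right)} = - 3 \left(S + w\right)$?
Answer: $11732$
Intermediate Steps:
$J{\left(w \right)} = 3 - 3 w$ ($J{\left(w \right)} = - 3 \left(-1 + w\right) = 3 - 3 w$)
$o{\left(R,p \right)} = - 40 R$
$s{\left(J{\left(\left(-3\right) \left(-7\right) 4 \right)} \right)} - o{\left(288,-317 \right)} = 212 - \left(-40\right) 288 = 212 - -11520 = 212 + 11520 = 11732$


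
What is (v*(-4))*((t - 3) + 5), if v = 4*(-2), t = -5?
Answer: -96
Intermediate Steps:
v = -8
(v*(-4))*((t - 3) + 5) = (-8*(-4))*((-5 - 3) + 5) = 32*(-8 + 5) = 32*(-3) = -96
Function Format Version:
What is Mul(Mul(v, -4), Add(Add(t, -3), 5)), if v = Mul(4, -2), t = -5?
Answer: -96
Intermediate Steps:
v = -8
Mul(Mul(v, -4), Add(Add(t, -3), 5)) = Mul(Mul(-8, -4), Add(Add(-5, -3), 5)) = Mul(32, Add(-8, 5)) = Mul(32, -3) = -96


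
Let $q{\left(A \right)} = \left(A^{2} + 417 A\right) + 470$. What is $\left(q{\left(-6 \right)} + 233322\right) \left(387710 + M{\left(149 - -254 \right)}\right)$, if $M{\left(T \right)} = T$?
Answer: $89780627838$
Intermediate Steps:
$q{\left(A \right)} = 470 + A^{2} + 417 A$
$\left(q{\left(-6 \right)} + 233322\right) \left(387710 + M{\left(149 - -254 \right)}\right) = \left(\left(470 + \left(-6\right)^{2} + 417 \left(-6\right)\right) + 233322\right) \left(387710 + \left(149 - -254\right)\right) = \left(\left(470 + 36 - 2502\right) + 233322\right) \left(387710 + \left(149 + 254\right)\right) = \left(-1996 + 233322\right) \left(387710 + 403\right) = 231326 \cdot 388113 = 89780627838$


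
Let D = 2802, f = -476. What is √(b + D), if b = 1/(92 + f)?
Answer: √6455802/48 ≈ 52.934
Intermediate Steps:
b = -1/384 (b = 1/(92 - 476) = 1/(-384) = -1/384 ≈ -0.0026042)
√(b + D) = √(-1/384 + 2802) = √(1075967/384) = √6455802/48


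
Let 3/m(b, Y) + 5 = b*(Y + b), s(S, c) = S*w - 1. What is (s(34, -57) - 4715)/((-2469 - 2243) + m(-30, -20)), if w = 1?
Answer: 6999590/7044437 ≈ 0.99363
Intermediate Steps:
s(S, c) = -1 + S (s(S, c) = S*1 - 1 = S - 1 = -1 + S)
m(b, Y) = 3/(-5 + b*(Y + b))
(s(34, -57) - 4715)/((-2469 - 2243) + m(-30, -20)) = ((-1 + 34) - 4715)/((-2469 - 2243) + 3/(-5 + (-30)**2 - 20*(-30))) = (33 - 4715)/(-4712 + 3/(-5 + 900 + 600)) = -4682/(-4712 + 3/1495) = -4682/(-7044437/1495) = -4682*(-1495/7044437) = 6999590/7044437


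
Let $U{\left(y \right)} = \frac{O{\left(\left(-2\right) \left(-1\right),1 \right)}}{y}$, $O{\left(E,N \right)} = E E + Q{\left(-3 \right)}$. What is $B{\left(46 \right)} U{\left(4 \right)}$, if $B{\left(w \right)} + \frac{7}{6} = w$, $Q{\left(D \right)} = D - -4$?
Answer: $\frac{1345}{24} \approx 56.042$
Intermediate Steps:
$Q{\left(D \right)} = 4 + D$ ($Q{\left(D \right)} = D + 4 = 4 + D$)
$B{\left(w \right)} = - \frac{7}{6} + w$
$O{\left(E,N \right)} = 1 + E^{2}$ ($O{\left(E,N \right)} = E E + \left(4 - 3\right) = E^{2} + 1 = 1 + E^{2}$)
$U{\left(y \right)} = \frac{5}{y}$ ($U{\left(y \right)} = \frac{1 + \left(\left(-2\right) \left(-1\right)\right)^{2}}{y} = \frac{1 + 2^{2}}{y} = \frac{1 + 4}{y} = \frac{5}{y}$)
$B{\left(46 \right)} U{\left(4 \right)} = \left(- \frac{7}{6} + 46\right) \frac{5}{4} = \frac{269 \cdot 5 \cdot \frac{1}{4}}{6} = \frac{269}{6} \cdot \frac{5}{4} = \frac{1345}{24}$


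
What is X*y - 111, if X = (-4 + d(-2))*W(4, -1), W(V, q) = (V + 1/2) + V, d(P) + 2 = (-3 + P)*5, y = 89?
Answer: -47125/2 ≈ -23563.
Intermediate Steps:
d(P) = -17 + 5*P (d(P) = -2 + (-3 + P)*5 = -2 + (-15 + 5*P) = -17 + 5*P)
W(V, q) = ½ + 2*V (W(V, q) = (V + ½) + V = (½ + V) + V = ½ + 2*V)
X = -527/2 (X = (-4 + (-17 + 5*(-2)))*(½ + 2*4) = (-4 + (-17 - 10))*(½ + 8) = (-4 - 27)*(17/2) = -31*17/2 = -527/2 ≈ -263.50)
X*y - 111 = -527/2*89 - 111 = -46903/2 - 111 = -47125/2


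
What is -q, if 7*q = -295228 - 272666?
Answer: 567894/7 ≈ 81128.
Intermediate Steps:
q = -567894/7 (q = (-295228 - 272666)/7 = (⅐)*(-567894) = -567894/7 ≈ -81128.)
-q = -1*(-567894/7) = 567894/7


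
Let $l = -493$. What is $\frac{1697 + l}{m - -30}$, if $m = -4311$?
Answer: $- \frac{1204}{4281} \approx -0.28124$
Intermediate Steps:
$\frac{1697 + l}{m - -30} = \frac{1697 - 493}{-4311 - -30} = \frac{1204}{-4311 + 30} = \frac{1204}{-4281} = 1204 \left(- \frac{1}{4281}\right) = - \frac{1204}{4281}$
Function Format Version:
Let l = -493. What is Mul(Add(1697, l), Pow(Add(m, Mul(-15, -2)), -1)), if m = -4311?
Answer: Rational(-1204, 4281) ≈ -0.28124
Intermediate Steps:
Mul(Add(1697, l), Pow(Add(m, Mul(-15, -2)), -1)) = Mul(Add(1697, -493), Pow(Add(-4311, Mul(-15, -2)), -1)) = Mul(1204, Pow(Add(-4311, 30), -1)) = Mul(1204, Pow(-4281, -1)) = Mul(1204, Rational(-1, 4281)) = Rational(-1204, 4281)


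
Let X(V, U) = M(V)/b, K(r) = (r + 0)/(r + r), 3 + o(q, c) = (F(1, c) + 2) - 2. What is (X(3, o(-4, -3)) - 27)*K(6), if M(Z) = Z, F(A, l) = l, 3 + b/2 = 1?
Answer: -111/8 ≈ -13.875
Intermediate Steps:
b = -4 (b = -6 + 2*1 = -6 + 2 = -4)
o(q, c) = -3 + c (o(q, c) = -3 + ((c + 2) - 2) = -3 + ((2 + c) - 2) = -3 + c)
K(r) = ½ (K(r) = r/((2*r)) = r*(1/(2*r)) = ½)
X(V, U) = -V/4 (X(V, U) = V/(-4) = V*(-¼) = -V/4)
(X(3, o(-4, -3)) - 27)*K(6) = (-¼*3 - 27)*(½) = (-¾ - 27)*(½) = -111/4*½ = -111/8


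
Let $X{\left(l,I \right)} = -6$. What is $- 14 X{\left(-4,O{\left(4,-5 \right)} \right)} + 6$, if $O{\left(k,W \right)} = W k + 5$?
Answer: $90$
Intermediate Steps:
$O{\left(k,W \right)} = 5 + W k$
$- 14 X{\left(-4,O{\left(4,-5 \right)} \right)} + 6 = \left(-14\right) \left(-6\right) + 6 = 84 + 6 = 90$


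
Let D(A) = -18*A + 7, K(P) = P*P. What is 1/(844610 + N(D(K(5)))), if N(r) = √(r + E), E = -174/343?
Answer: 289701230/244684556022423 - 7*I*√1064861/244684556022423 ≈ 1.184e-6 - 2.9521e-11*I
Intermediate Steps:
K(P) = P²
D(A) = 7 - 18*A
E = -174/343 (E = -174*1/343 = -174/343 ≈ -0.50729)
N(r) = √(-174/343 + r) (N(r) = √(r - 174/343) = √(-174/343 + r))
1/(844610 + N(D(K(5)))) = 1/(844610 + √(-1218 + 2401*(7 - 18*5²))/49) = 1/(844610 + √(-1218 + 2401*(7 - 18*25))/49) = 1/(844610 + √(-1218 + 2401*(7 - 450))/49) = 1/(844610 + √(-1218 + 2401*(-443))/49) = 1/(844610 + √(-1218 - 1063643)/49) = 1/(844610 + √(-1064861)/49) = 1/(844610 + (I*√1064861)/49) = 1/(844610 + I*√1064861/49)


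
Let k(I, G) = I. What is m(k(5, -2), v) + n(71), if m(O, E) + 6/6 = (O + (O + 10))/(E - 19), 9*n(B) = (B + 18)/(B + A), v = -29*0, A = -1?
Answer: -22879/11970 ≈ -1.9114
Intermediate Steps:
v = 0
n(B) = (18 + B)/(9*(-1 + B)) (n(B) = ((B + 18)/(B - 1))/9 = ((18 + B)/(-1 + B))/9 = (18 + B)/(9*(-1 + B)))
m(O, E) = -1 + (10 + 2*O)/(-19 + E) (m(O, E) = -1 + (O + (O + 10))/(E - 19) = -1 + (O + (10 + O))/(-19 + E) = -1 + (10 + 2*O)/(-19 + E))
m(k(5, -2), v) + n(71) = (29 - 1*0 + 2*5)/(-19 + 0) + (18 + 71)/(9*(-1 + 71)) = (29 + 0 + 10)/(-19) + (⅑)*89/70 = -1/19*39 + (⅑)*(1/70)*89 = -39/19 + 89/630 = -22879/11970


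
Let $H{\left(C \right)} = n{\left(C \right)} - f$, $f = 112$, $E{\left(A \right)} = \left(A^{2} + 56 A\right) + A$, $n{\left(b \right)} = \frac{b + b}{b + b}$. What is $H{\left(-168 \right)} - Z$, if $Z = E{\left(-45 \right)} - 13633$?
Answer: $14062$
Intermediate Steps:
$n{\left(b \right)} = 1$ ($n{\left(b \right)} = \frac{2 b}{2 b} = 2 b \frac{1}{2 b} = 1$)
$E{\left(A \right)} = A^{2} + 57 A$
$Z = -14173$ ($Z = - 45 \left(57 - 45\right) - 13633 = \left(-45\right) 12 - 13633 = -540 - 13633 = -14173$)
$H{\left(C \right)} = -111$ ($H{\left(C \right)} = 1 - 112 = -111$)
$H{\left(-168 \right)} - Z = -111 - -14173 = -111 + 14173 = 14062$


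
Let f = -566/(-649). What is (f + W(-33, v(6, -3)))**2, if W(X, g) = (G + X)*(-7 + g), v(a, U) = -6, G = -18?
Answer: 185634307609/421201 ≈ 4.4073e+5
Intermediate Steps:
W(X, g) = (-18 + X)*(-7 + g)
f = 566/649 (f = -566*(-1/649) = 566/649 ≈ 0.87211)
(f + W(-33, v(6, -3)))**2 = (566/649 + (126 - 18*(-6) - 7*(-33) - 33*(-6)))**2 = (566/649 + (126 + 108 + 231 + 198))**2 = (566/649 + 663)**2 = (430853/649)**2 = 185634307609/421201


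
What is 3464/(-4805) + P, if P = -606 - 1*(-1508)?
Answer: 4330646/4805 ≈ 901.28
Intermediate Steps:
P = 902 (P = -606 + 1508 = 902)
3464/(-4805) + P = 3464/(-4805) + 902 = 3464*(-1/4805) + 902 = -3464/4805 + 902 = 4330646/4805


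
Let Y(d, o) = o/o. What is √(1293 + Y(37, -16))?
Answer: √1294 ≈ 35.972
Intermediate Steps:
Y(d, o) = 1
√(1293 + Y(37, -16)) = √(1293 + 1) = √1294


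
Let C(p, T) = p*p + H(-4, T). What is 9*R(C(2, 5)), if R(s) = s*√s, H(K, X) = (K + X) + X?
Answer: 90*√10 ≈ 284.60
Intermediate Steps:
H(K, X) = K + 2*X
C(p, T) = -4 + p² + 2*T (C(p, T) = p*p + (-4 + 2*T) = p² + (-4 + 2*T) = -4 + p² + 2*T)
R(s) = s^(3/2)
9*R(C(2, 5)) = 9*(-4 + 2² + 2*5)^(3/2) = 9*(-4 + 4 + 10)^(3/2) = 9*10^(3/2) = 9*(10*√10) = 90*√10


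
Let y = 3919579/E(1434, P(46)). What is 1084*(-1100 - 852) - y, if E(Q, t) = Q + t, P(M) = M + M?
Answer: -3232886747/1526 ≈ -2.1185e+6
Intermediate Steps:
P(M) = 2*M
y = 3919579/1526 (y = 3919579/(1434 + 2*46) = 3919579/(1434 + 92) = 3919579/1526 ≈ 2568.5)
1084*(-1100 - 852) - y = 1084*(-1100 - 852) - 1*3919579/1526 = 1084*(-1952) - 3919579/1526 = -2115968 - 3919579/1526 = -3232886747/1526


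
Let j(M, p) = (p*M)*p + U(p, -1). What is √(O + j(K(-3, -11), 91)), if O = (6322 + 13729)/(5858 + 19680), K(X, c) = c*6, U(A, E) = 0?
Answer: I*√27915343394/226 ≈ 739.29*I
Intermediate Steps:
K(X, c) = 6*c
j(M, p) = M*p² (j(M, p) = (p*M)*p + 0 = (M*p)*p + 0 = M*p² + 0 = M*p²)
O = 20051/25538 ≈ 0.78514
√(O + j(K(-3, -11), 91)) = √(20051/25538 + (6*(-11))*91²) = √(20051/25538 - 66*8281) = √(20051/25538 - 546546) = √(-13957671697/25538) = I*√27915343394/226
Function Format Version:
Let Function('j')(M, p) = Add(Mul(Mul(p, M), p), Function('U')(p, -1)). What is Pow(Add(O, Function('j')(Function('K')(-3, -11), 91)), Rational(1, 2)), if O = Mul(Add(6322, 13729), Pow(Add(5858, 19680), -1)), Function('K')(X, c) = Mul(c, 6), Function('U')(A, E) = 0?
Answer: Mul(Rational(1, 226), I, Pow(27915343394, Rational(1, 2))) ≈ Mul(739.29, I)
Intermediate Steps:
Function('K')(X, c) = Mul(6, c)
Function('j')(M, p) = Mul(M, Pow(p, 2)) (Function('j')(M, p) = Add(Mul(Mul(p, M), p), 0) = Add(Mul(Mul(M, p), p), 0) = Add(Mul(M, Pow(p, 2)), 0) = Mul(M, Pow(p, 2)))
O = Rational(20051, 25538) (O = Mul(20051, Pow(25538, -1)) = Mul(20051, Rational(1, 25538)) = Rational(20051, 25538) ≈ 0.78514)
Pow(Add(O, Function('j')(Function('K')(-3, -11), 91)), Rational(1, 2)) = Pow(Add(Rational(20051, 25538), Mul(Mul(6, -11), Pow(91, 2))), Rational(1, 2)) = Pow(Add(Rational(20051, 25538), Mul(-66, 8281)), Rational(1, 2)) = Pow(Add(Rational(20051, 25538), -546546), Rational(1, 2)) = Pow(Rational(-13957671697, 25538), Rational(1, 2)) = Mul(Rational(1, 226), I, Pow(27915343394, Rational(1, 2)))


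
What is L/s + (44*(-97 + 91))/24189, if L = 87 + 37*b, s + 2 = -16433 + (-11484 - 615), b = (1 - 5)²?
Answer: -725979/20915422 ≈ -0.034710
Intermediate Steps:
b = 16 (b = (-4)² = 16)
s = -28534 (s = -2 + (-16433 + (-11484 - 615)) = -2 + (-16433 - 12099) = -2 - 28532 = -28534)
L = 679 (L = 87 + 37*16 = 87 + 592 = 679)
L/s + (44*(-97 + 91))/24189 = 679/(-28534) + (44*(-97 + 91))/24189 = 679*(-1/28534) + (44*(-6))*(1/24189) = -679/28534 - 264*1/24189 = -679/28534 - 8/733 = -725979/20915422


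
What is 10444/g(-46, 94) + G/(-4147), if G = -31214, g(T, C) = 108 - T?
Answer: 312456/4147 ≈ 75.345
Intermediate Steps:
10444/g(-46, 94) + G/(-4147) = 10444/(108 - 1*(-46)) - 31214/(-4147) = 10444/(108 + 46) - 31214*(-1/4147) = 10444/154 + 31214/4147 = 10444*(1/154) + 31214/4147 = 746/11 + 31214/4147 = 312456/4147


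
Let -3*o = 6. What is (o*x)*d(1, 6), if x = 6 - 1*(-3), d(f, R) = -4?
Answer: 72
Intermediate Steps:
o = -2 (o = -1/3*6 = -2)
x = 9 (x = 6 + 3 = 9)
(o*x)*d(1, 6) = -2*9*(-4) = -18*(-4) = 72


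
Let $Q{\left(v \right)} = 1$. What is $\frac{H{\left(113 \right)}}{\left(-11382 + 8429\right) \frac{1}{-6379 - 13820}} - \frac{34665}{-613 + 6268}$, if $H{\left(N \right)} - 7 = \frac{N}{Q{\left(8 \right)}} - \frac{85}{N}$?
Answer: $\frac{101841279646}{125800753} \approx 809.54$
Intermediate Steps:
$H{\left(N \right)} = 7 + N - \frac{85}{N}$ ($H{\left(N \right)} = 7 + \left(\frac{N}{1} - \frac{85}{N}\right) = 7 + \left(N 1 - \frac{85}{N}\right) = 7 + \left(N - \frac{85}{N}\right) = 7 + N - \frac{85}{N}$)
$\frac{H{\left(113 \right)}}{\left(-11382 + 8429\right) \frac{1}{-6379 - 13820}} - \frac{34665}{-613 + 6268} = \frac{7 + 113 - \frac{85}{113}}{\left(-11382 + 8429\right) \frac{1}{-6379 - 13820}} - \frac{34665}{-613 + 6268} = \frac{7 + 113 - \frac{85}{113}}{\left(-2953\right) \frac{1}{-20199}} - \frac{34665}{5655} = \frac{7 + 113 - \frac{85}{113}}{\left(-2953\right) \left(- \frac{1}{20199}\right)} - \frac{2311}{377} = \frac{13475}{113 \cdot \frac{2953}{20199}} - \frac{2311}{377} = \frac{13475}{113} \cdot \frac{20199}{2953} - \frac{2311}{377} = \frac{272181525}{333689} - \frac{2311}{377} = \frac{101841279646}{125800753}$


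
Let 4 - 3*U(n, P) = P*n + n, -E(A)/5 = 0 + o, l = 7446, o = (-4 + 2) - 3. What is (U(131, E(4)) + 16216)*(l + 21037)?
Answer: 429580606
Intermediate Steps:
o = -5 (o = -2 - 3 = -5)
E(A) = 25 (E(A) = -5*(0 - 5) = -5*(-5) = 25)
U(n, P) = 4/3 - n/3 - P*n/3 (U(n, P) = 4/3 - (P*n + n)/3 = 4/3 - (n + P*n)/3 = 4/3 + (-n/3 - P*n/3) = 4/3 - n/3 - P*n/3)
(U(131, E(4)) + 16216)*(l + 21037) = ((4/3 - ⅓*131 - ⅓*25*131) + 16216)*(7446 + 21037) = ((4/3 - 131/3 - 3275/3) + 16216)*28483 = (-1134 + 16216)*28483 = 15082*28483 = 429580606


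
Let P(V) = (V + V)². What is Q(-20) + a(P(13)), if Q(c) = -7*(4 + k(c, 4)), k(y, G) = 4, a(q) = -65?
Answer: -121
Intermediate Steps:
P(V) = 4*V² (P(V) = (2*V)² = 4*V²)
Q(c) = -56 (Q(c) = -7*(4 + 4) = -7*8 = -56)
Q(-20) + a(P(13)) = -56 - 65 = -121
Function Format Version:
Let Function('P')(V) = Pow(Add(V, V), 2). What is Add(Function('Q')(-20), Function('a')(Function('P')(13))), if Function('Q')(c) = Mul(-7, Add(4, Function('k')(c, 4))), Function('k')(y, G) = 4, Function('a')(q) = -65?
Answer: -121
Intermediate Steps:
Function('P')(V) = Mul(4, Pow(V, 2)) (Function('P')(V) = Pow(Mul(2, V), 2) = Mul(4, Pow(V, 2)))
Function('Q')(c) = -56 (Function('Q')(c) = Mul(-7, Add(4, 4)) = Mul(-7, 8) = -56)
Add(Function('Q')(-20), Function('a')(Function('P')(13))) = Add(-56, -65) = -121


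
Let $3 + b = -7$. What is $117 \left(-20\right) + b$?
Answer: $-2350$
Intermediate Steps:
$b = -10$ ($b = -3 - 7 = -10$)
$117 \left(-20\right) + b = 117 \left(-20\right) - 10 = -2340 - 10 = -2350$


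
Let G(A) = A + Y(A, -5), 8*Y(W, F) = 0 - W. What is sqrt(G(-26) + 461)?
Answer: sqrt(1753)/2 ≈ 20.934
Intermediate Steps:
Y(W, F) = -W/8 (Y(W, F) = (0 - W)/8 = (-W)/8 = -W/8)
G(A) = 7*A/8 (G(A) = A - A/8 = 7*A/8)
sqrt(G(-26) + 461) = sqrt((7/8)*(-26) + 461) = sqrt(-91/4 + 461) = sqrt(1753/4) = sqrt(1753)/2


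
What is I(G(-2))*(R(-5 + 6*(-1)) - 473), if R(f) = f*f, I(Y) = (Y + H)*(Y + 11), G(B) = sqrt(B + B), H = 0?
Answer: 1408 - 7744*I ≈ 1408.0 - 7744.0*I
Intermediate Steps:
G(B) = sqrt(2)*sqrt(B) (G(B) = sqrt(2*B) = sqrt(2)*sqrt(B))
I(Y) = Y*(11 + Y) (I(Y) = (Y + 0)*(Y + 11) = Y*(11 + Y))
R(f) = f**2
I(G(-2))*(R(-5 + 6*(-1)) - 473) = ((sqrt(2)*sqrt(-2))*(11 + sqrt(2)*sqrt(-2)))*((-5 + 6*(-1))**2 - 473) = ((sqrt(2)*(I*sqrt(2)))*(11 + sqrt(2)*(I*sqrt(2))))*((-5 - 6)**2 - 473) = ((2*I)*(11 + 2*I))*((-11)**2 - 473) = (2*I*(11 + 2*I))*(121 - 473) = (2*I*(11 + 2*I))*(-352) = -704*I*(11 + 2*I)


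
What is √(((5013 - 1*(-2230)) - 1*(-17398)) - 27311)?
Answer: I*√2670 ≈ 51.672*I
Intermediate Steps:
√(((5013 - 1*(-2230)) - 1*(-17398)) - 27311) = √(((5013 + 2230) + 17398) - 27311) = √((7243 + 17398) - 27311) = √(24641 - 27311) = √(-2670) = I*√2670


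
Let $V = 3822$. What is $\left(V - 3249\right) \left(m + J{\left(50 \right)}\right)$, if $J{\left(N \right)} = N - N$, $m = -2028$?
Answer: $-1162044$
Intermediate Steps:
$J{\left(N \right)} = 0$
$\left(V - 3249\right) \left(m + J{\left(50 \right)}\right) = \left(3822 - 3249\right) \left(-2028 + 0\right) = 573 \left(-2028\right) = -1162044$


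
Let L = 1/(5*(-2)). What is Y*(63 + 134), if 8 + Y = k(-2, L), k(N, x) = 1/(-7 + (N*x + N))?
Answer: -70329/44 ≈ -1598.4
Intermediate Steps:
L = -1/10 (L = 1/(-10) = -1/10 ≈ -0.10000)
k(N, x) = 1/(-7 + N + N*x) (k(N, x) = 1/(-7 + (N + N*x)) = 1/(-7 + N + N*x))
Y = -357/44 (Y = -8 + 1/(-7 - 2 - 2*(-1/10)) = -8 + 1/(-7 - 2 + 1/5) = -8 + 1/(-44/5) = -8 - 5/44 = -357/44 ≈ -8.1136)
Y*(63 + 134) = -357*(63 + 134)/44 = -357/44*197 = -70329/44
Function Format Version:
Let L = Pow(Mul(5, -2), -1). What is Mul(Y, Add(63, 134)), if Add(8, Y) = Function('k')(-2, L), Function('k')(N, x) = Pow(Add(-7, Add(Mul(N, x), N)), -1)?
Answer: Rational(-70329, 44) ≈ -1598.4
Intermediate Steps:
L = Rational(-1, 10) (L = Pow(-10, -1) = Rational(-1, 10) ≈ -0.10000)
Function('k')(N, x) = Pow(Add(-7, N, Mul(N, x)), -1) (Function('k')(N, x) = Pow(Add(-7, Add(N, Mul(N, x))), -1) = Pow(Add(-7, N, Mul(N, x)), -1))
Y = Rational(-357, 44) (Y = Add(-8, Pow(Add(-7, -2, Mul(-2, Rational(-1, 10))), -1)) = Add(-8, Pow(Add(-7, -2, Rational(1, 5)), -1)) = Add(-8, Pow(Rational(-44, 5), -1)) = Add(-8, Rational(-5, 44)) = Rational(-357, 44) ≈ -8.1136)
Mul(Y, Add(63, 134)) = Mul(Rational(-357, 44), Add(63, 134)) = Mul(Rational(-357, 44), 197) = Rational(-70329, 44)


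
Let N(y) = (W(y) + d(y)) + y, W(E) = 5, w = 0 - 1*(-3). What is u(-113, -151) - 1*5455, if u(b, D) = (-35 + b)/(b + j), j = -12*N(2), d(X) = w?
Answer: -1270867/233 ≈ -5454.4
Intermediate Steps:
w = 3 (w = 0 + 3 = 3)
d(X) = 3
N(y) = 8 + y (N(y) = (5 + 3) + y = 8 + y)
j = -120 (j = -12*(8 + 2) = -12*10 = -120)
u(b, D) = (-35 + b)/(-120 + b) (u(b, D) = (-35 + b)/(b - 120) = (-35 + b)/(-120 + b))
u(-113, -151) - 1*5455 = (-35 - 113)/(-120 - 113) - 1*5455 = -148/(-233) - 5455 = -1/233*(-148) - 5455 = 148/233 - 5455 = -1270867/233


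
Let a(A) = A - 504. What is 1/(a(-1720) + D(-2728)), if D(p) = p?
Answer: -1/4952 ≈ -0.00020194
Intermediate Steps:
a(A) = -504 + A
1/(a(-1720) + D(-2728)) = 1/((-504 - 1720) - 2728) = 1/(-2224 - 2728) = 1/(-4952) = -1/4952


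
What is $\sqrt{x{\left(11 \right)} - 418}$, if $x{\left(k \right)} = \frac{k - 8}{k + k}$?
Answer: $\frac{i \sqrt{202246}}{22} \approx 20.442 i$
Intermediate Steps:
$x{\left(k \right)} = \frac{-8 + k}{2 k}$
$\sqrt{x{\left(11 \right)} - 418} = \sqrt{\frac{-8 + 11}{2 \cdot 11} - 418} = \sqrt{\frac{1}{2} \cdot \frac{1}{11} \cdot 3 - 418} = \sqrt{\frac{3}{22} - 418} = \sqrt{- \frac{9193}{22}} = \frac{i \sqrt{202246}}{22}$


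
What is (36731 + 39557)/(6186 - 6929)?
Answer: -76288/743 ≈ -102.68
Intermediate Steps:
(36731 + 39557)/(6186 - 6929) = 76288/(-743) = 76288*(-1/743) = -76288/743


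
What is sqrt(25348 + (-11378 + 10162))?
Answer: 2*sqrt(6033) ≈ 155.34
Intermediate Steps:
sqrt(25348 + (-11378 + 10162)) = sqrt(25348 - 1216) = sqrt(24132) = 2*sqrt(6033)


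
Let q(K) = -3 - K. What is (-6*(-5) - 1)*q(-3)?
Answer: 0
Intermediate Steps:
(-6*(-5) - 1)*q(-3) = (-6*(-5) - 1)*(-3 - 1*(-3)) = (30 - 1)*(-3 + 3) = 29*0 = 0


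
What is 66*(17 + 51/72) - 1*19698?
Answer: -74117/4 ≈ -18529.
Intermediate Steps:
66*(17 + 51/72) - 1*19698 = 66*(17 + 51*(1/72)) - 19698 = 66*(17 + 17/24) - 19698 = 66*(425/24) - 19698 = 4675/4 - 19698 = -74117/4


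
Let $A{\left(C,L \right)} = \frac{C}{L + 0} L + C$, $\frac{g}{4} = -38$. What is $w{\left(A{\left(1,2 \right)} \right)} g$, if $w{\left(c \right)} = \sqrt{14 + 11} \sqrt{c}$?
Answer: $- 760 \sqrt{2} \approx -1074.8$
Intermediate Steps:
$g = -152$ ($g = 4 \left(-38\right) = -152$)
$A{\left(C,L \right)} = 2 C$ ($A{\left(C,L \right)} = \frac{C}{L} L + C = C + C = 2 C$)
$w{\left(c \right)} = 5 \sqrt{c}$ ($w{\left(c \right)} = \sqrt{25} \sqrt{c} = 5 \sqrt{c}$)
$w{\left(A{\left(1,2 \right)} \right)} g = 5 \sqrt{2 \cdot 1} \left(-152\right) = 5 \sqrt{2} \left(-152\right) = - 760 \sqrt{2}$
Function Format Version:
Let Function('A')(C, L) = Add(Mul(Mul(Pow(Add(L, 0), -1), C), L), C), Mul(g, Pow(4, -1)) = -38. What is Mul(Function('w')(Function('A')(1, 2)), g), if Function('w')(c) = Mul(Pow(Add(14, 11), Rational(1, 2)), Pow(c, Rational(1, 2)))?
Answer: Mul(-760, Pow(2, Rational(1, 2))) ≈ -1074.8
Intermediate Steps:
g = -152 (g = Mul(4, -38) = -152)
Function('A')(C, L) = Mul(2, C) (Function('A')(C, L) = Add(Mul(Mul(Pow(L, -1), C), L), C) = Add(Mul(Mul(C, Pow(L, -1)), L), C) = Add(C, C) = Mul(2, C))
Function('w')(c) = Mul(5, Pow(c, Rational(1, 2))) (Function('w')(c) = Mul(Pow(25, Rational(1, 2)), Pow(c, Rational(1, 2))) = Mul(5, Pow(c, Rational(1, 2))))
Mul(Function('w')(Function('A')(1, 2)), g) = Mul(Mul(5, Pow(Mul(2, 1), Rational(1, 2))), -152) = Mul(Mul(5, Pow(2, Rational(1, 2))), -152) = Mul(-760, Pow(2, Rational(1, 2)))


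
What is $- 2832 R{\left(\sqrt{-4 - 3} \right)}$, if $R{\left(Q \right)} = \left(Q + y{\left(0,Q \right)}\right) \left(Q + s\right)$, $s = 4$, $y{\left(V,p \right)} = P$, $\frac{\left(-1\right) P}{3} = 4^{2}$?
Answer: $563568 + 124608 i \sqrt{7} \approx 5.6357 \cdot 10^{5} + 3.2968 \cdot 10^{5} i$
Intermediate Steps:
$P = -48$ ($P = - 3 \cdot 4^{2} = \left(-3\right) 16 = -48$)
$y{\left(V,p \right)} = -48$
$R{\left(Q \right)} = \left(-48 + Q\right) \left(4 + Q\right)$ ($R{\left(Q \right)} = \left(Q - 48\right) \left(Q + 4\right) = \left(-48 + Q\right) \left(4 + Q\right)$)
$- 2832 R{\left(\sqrt{-4 - 3} \right)} = - 2832 \left(-192 + \left(\sqrt{-4 - 3}\right)^{2} - 44 \sqrt{-4 - 3}\right) = - 2832 \left(-192 + \left(\sqrt{-7}\right)^{2} - 44 \sqrt{-7}\right) = - 2832 \left(-192 + \left(i \sqrt{7}\right)^{2} - 44 i \sqrt{7}\right) = - 2832 \left(-192 - 7 - 44 i \sqrt{7}\right) = - 2832 \left(-199 - 44 i \sqrt{7}\right) = 563568 + 124608 i \sqrt{7}$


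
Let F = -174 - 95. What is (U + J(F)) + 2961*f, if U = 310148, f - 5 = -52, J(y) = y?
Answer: 170712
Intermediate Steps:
F = -269
f = -47 (f = 5 - 52 = -47)
(U + J(F)) + 2961*f = (310148 - 269) + 2961*(-47) = 309879 - 139167 = 170712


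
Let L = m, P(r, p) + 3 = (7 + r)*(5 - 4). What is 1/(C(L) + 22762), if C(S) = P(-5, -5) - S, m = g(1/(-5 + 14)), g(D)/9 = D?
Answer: 1/22760 ≈ 4.3937e-5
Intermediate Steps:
P(r, p) = 4 + r (P(r, p) = -3 + (7 + r)*(5 - 4) = -3 + (7 + r)*1 = -3 + (7 + r) = 4 + r)
g(D) = 9*D
m = 1 (m = 9/(-5 + 14) = 9/9 = 9*(⅑) = 1)
L = 1
C(S) = -1 - S (C(S) = (4 - 5) - S = -1 - S)
1/(C(L) + 22762) = 1/((-1 - 1*1) + 22762) = 1/((-1 - 1) + 22762) = 1/(-2 + 22762) = 1/22760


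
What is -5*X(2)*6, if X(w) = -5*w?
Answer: 300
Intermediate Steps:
-5*X(2)*6 = -(-25)*2*6 = -5*(-10)*6 = 50*6 = 300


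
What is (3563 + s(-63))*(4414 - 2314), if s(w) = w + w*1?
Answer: 7217700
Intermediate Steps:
s(w) = 2*w (s(w) = w + w = 2*w)
(3563 + s(-63))*(4414 - 2314) = (3563 + 2*(-63))*(4414 - 2314) = (3563 - 126)*2100 = 3437*2100 = 7217700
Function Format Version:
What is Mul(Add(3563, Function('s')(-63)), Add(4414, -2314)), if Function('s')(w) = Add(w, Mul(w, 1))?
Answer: 7217700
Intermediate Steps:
Function('s')(w) = Mul(2, w) (Function('s')(w) = Add(w, w) = Mul(2, w))
Mul(Add(3563, Function('s')(-63)), Add(4414, -2314)) = Mul(Add(3563, Mul(2, -63)), Add(4414, -2314)) = Mul(Add(3563, -126), 2100) = Mul(3437, 2100) = 7217700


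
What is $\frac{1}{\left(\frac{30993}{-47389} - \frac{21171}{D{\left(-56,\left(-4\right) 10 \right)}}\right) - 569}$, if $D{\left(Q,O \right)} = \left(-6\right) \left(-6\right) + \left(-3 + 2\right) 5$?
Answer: $- \frac{1469059}{1840127873} \approx -0.00079835$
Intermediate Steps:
$D{\left(Q,O \right)} = 31$ ($D{\left(Q,O \right)} = 36 - 5 = 31$)
$\frac{1}{\left(\frac{30993}{-47389} - \frac{21171}{D{\left(-56,\left(-4\right) 10 \right)}}\right) - 569} = \frac{1}{\left(\frac{30993}{-47389} - \frac{21171}{31}\right) - 569} = \frac{1}{\left(30993 \left(- \frac{1}{47389}\right) - \frac{21171}{31}\right) - 569} = \frac{1}{\left(- \frac{30993}{47389} - \frac{21171}{31}\right) - 569} = \frac{1}{- \frac{1004233302}{1469059} - 569} = \frac{1}{- \frac{1840127873}{1469059}} = - \frac{1469059}{1840127873}$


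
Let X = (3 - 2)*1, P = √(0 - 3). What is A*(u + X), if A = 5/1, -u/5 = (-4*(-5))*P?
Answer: 5 - 500*I*√3 ≈ 5.0 - 866.03*I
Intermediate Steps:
P = I*√3 (P = √(-3) = I*√3 ≈ 1.732*I)
u = -100*I*√3 (u = -5*(-4*(-5))*I*√3 = -100*I*√3 ≈ -173.21*I)
X = 1 (X = 1*1 = 1)
A = 5 (A = 5*1 = 5)
A*(u + X) = 5*(-100*I*√3 + 1) = 5*(1 - 100*I*√3) = 5 - 500*I*√3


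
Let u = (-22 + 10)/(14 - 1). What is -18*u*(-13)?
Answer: -216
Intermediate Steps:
u = -12/13 ≈ -0.92308
-18*u*(-13) = -18*(-12/13)*(-13) = (216/13)*(-13) = -216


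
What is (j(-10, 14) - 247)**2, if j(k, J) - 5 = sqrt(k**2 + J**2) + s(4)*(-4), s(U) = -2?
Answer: 55052 - 936*sqrt(74) ≈ 47000.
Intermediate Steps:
j(k, J) = 13 + sqrt(J**2 + k**2) (j(k, J) = 5 + (sqrt(k**2 + J**2) - 2*(-4)) = 5 + (sqrt(J**2 + k**2) + 8) = 5 + (8 + sqrt(J**2 + k**2)) = 13 + sqrt(J**2 + k**2))
(j(-10, 14) - 247)**2 = ((13 + sqrt(14**2 + (-10)**2)) - 247)**2 = ((13 + sqrt(196 + 100)) - 247)**2 = ((13 + sqrt(296)) - 247)**2 = ((13 + 2*sqrt(74)) - 247)**2 = (-234 + 2*sqrt(74))**2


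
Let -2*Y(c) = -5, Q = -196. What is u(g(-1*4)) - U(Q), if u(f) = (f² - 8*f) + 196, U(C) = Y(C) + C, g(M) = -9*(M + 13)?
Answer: 15197/2 ≈ 7598.5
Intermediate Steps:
Y(c) = 5/2 (Y(c) = -½*(-5) = 5/2)
g(M) = -117 - 9*M (g(M) = -9*(13 + M) = -117 - 9*M)
U(C) = 5/2 + C
u(f) = 196 + f² - 8*f
u(g(-1*4)) - U(Q) = (196 + (-117 - (-9)*4)² - 8*(-117 - (-9)*4)) - (5/2 - 196) = (196 + (-117 - 9*(-4))² - 8*(-117 - 9*(-4))) - 1*(-387/2) = (196 + (-117 + 36)² - 8*(-117 + 36)) + 387/2 = (196 + (-81)² - 8*(-81)) + 387/2 = (196 + 6561 + 648) + 387/2 = 7405 + 387/2 = 15197/2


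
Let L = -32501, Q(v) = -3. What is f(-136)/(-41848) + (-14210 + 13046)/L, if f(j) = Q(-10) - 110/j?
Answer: 3317195545/92486925664 ≈ 0.035867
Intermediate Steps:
f(j) = -3 - 110/j
f(-136)/(-41848) + (-14210 + 13046)/L = (-3 - 110/(-136))/(-41848) + (-14210 + 13046)/(-32501) = (-3 - 110*(-1/136))*(-1/41848) - 1164*(-1/32501) = (-3 + 55/68)*(-1/41848) + 1164/32501 = -149/68*(-1/41848) + 1164/32501 = 149/2845664 + 1164/32501 = 3317195545/92486925664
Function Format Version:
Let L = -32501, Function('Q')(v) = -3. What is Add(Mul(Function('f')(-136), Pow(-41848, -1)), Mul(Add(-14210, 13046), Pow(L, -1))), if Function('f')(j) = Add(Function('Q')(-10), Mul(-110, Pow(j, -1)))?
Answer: Rational(3317195545, 92486925664) ≈ 0.035867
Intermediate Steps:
Function('f')(j) = Add(-3, Mul(-110, Pow(j, -1)))
Add(Mul(Function('f')(-136), Pow(-41848, -1)), Mul(Add(-14210, 13046), Pow(L, -1))) = Add(Mul(Add(-3, Mul(-110, Pow(-136, -1))), Pow(-41848, -1)), Mul(Add(-14210, 13046), Pow(-32501, -1))) = Add(Mul(Add(-3, Mul(-110, Rational(-1, 136))), Rational(-1, 41848)), Mul(-1164, Rational(-1, 32501))) = Add(Mul(Add(-3, Rational(55, 68)), Rational(-1, 41848)), Rational(1164, 32501)) = Add(Mul(Rational(-149, 68), Rational(-1, 41848)), Rational(1164, 32501)) = Add(Rational(149, 2845664), Rational(1164, 32501)) = Rational(3317195545, 92486925664)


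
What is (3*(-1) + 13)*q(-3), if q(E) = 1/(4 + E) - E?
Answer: 40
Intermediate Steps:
(3*(-1) + 13)*q(-3) = (3*(-1) + 13)*((1 - 1*(-3)**2 - 4*(-3))/(4 - 3)) = (-3 + 13)*((1 - 1*9 + 12)/1) = 10*(1*(1 - 9 + 12)) = 10*(1*4) = 10*4 = 40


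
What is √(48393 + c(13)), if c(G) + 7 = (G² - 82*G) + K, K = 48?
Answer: √47537 ≈ 218.03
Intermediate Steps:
c(G) = 41 + G² - 82*G (c(G) = -7 + ((G² - 82*G) + 48) = -7 + (48 + G² - 82*G) = 41 + G² - 82*G)
√(48393 + c(13)) = √(48393 + (41 + 13² - 82*13)) = √(48393 + (41 + 169 - 1066)) = √(48393 - 856) = √47537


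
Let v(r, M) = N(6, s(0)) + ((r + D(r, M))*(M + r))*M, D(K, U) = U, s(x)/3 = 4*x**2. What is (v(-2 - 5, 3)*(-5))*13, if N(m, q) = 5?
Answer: -3445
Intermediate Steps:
s(x) = 12*x**2 (s(x) = 3*(4*x**2) = 12*x**2)
v(r, M) = 5 + M*(M + r)**2 (v(r, M) = 5 + ((r + M)*(M + r))*M = 5 + ((M + r)*(M + r))*M = 5 + (M + r)**2*M = 5 + M*(M + r)**2)
(v(-2 - 5, 3)*(-5))*13 = ((5 + 3**3 + 3*(-2 - 5)**2 + 2*(-2 - 5)*3**2)*(-5))*13 = ((5 + 27 + 3*(-7)**2 + 2*(-7)*9)*(-5))*13 = ((5 + 27 + 3*49 - 126)*(-5))*13 = ((5 + 27 + 147 - 126)*(-5))*13 = (53*(-5))*13 = -265*13 = -3445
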